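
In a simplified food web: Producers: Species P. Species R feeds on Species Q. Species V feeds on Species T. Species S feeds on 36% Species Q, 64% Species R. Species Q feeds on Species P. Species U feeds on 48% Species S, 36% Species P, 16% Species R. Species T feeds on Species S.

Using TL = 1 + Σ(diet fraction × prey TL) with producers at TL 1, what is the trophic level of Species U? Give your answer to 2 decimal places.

3.59

Species Q: 1 + 1 = 2
Species R: 1 + 2 = 3
Species S: 1 + (0.36×2 + 0.64×3) = 3.64
Species T: 1 + 3.64 = 4.64
Species U: 1 + (0.48×3.64 + 0.36×1 + 0.16×3) = 3.5872
Species V: 1 + 4.64 = 5.64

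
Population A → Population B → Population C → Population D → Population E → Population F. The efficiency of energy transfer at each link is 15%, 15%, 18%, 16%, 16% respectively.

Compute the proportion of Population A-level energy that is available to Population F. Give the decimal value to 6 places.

0.000104

Product of link efficiencies: 0.15 × 0.15 × 0.18 × 0.16 × 0.16 = 0.00010368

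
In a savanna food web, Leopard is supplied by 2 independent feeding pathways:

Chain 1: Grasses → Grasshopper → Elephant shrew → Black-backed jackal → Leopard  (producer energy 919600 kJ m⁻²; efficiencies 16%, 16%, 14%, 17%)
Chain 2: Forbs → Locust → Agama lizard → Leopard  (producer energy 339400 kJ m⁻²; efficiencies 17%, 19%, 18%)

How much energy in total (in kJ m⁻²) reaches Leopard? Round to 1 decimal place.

Chain 1: 919600 × 0.16 × 0.16 × 0.14 × 0.17 = 560.293888 kJ m⁻²
Chain 2: 339400 × 0.17 × 0.19 × 0.18 = 1973.2716 kJ m⁻²
Total at Leopard: 560.293888 + 1973.2716 = 2533.565488 kJ m⁻²

2533.6 kJ m⁻²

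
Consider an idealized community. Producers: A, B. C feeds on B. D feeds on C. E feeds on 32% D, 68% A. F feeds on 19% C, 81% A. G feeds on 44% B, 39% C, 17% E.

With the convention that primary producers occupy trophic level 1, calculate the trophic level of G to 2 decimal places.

C: 1 + 1 = 2
D: 1 + 2 = 3
E: 1 + (0.32×3 + 0.68×1) = 2.64
F: 1 + (0.19×2 + 0.81×1) = 2.19
G: 1 + (0.44×1 + 0.39×2 + 0.17×2.64) = 2.6688

2.67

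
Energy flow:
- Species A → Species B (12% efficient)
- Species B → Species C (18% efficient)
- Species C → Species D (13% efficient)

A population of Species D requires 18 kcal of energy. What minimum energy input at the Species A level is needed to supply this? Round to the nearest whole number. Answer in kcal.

Cumulative transfer efficiency: 0.12 × 0.18 × 0.13 = 0.002808
Species A energy = 18 / 0.002808 = 6410 kcal

6410 kcal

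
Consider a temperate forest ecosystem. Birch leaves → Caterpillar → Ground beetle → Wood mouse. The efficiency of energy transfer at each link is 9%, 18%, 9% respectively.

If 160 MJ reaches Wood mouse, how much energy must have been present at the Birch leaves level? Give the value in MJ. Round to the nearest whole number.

Cumulative transfer efficiency: 0.09 × 0.18 × 0.09 = 0.001458
Birch leaves energy = 160 / 0.001458 = 109739 MJ

109739 MJ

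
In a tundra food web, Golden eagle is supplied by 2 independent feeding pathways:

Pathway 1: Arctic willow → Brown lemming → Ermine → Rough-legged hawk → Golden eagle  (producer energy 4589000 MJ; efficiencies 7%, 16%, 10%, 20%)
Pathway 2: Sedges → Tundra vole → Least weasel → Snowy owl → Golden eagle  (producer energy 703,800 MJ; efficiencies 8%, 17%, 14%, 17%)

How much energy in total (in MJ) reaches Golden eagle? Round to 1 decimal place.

1255.7 MJ

Pathway 1: 4589000 × 0.07 × 0.16 × 0.1 × 0.2 = 1027.936 MJ
Pathway 2: 703800 × 0.08 × 0.17 × 0.14 × 0.17 = 227.805984 MJ
Total at Golden eagle: 1027.936 + 227.805984 = 1255.741984 MJ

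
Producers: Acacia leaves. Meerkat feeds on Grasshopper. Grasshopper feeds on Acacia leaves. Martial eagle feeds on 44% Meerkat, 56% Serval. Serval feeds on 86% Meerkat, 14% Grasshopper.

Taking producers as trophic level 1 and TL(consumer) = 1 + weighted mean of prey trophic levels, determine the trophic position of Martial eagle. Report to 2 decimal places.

4.48

Grasshopper: 1 + 1 = 2
Meerkat: 1 + 2 = 3
Serval: 1 + (0.86×3 + 0.14×2) = 3.86
Martial eagle: 1 + (0.44×3 + 0.56×3.86) = 4.4816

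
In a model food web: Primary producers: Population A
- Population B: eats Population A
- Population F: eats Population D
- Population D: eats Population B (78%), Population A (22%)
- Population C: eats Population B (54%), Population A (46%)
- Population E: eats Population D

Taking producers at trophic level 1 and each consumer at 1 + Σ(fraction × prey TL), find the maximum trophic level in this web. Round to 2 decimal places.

Population B: 1 + 1 = 2
Population C: 1 + (0.54×2 + 0.46×1) = 2.54
Population D: 1 + (0.78×2 + 0.22×1) = 2.78
Population E: 1 + 2.78 = 3.78
Population F: 1 + 2.78 = 3.78

3.78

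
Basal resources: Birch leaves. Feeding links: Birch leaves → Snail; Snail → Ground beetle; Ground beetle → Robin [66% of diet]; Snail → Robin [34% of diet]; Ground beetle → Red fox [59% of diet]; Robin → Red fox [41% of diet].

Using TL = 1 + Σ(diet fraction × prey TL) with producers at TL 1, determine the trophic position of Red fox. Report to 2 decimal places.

4.27

Snail: 1 + 1 = 2
Ground beetle: 1 + 2 = 3
Robin: 1 + (0.66×3 + 0.34×2) = 3.66
Red fox: 1 + (0.59×3 + 0.41×3.66) = 4.2706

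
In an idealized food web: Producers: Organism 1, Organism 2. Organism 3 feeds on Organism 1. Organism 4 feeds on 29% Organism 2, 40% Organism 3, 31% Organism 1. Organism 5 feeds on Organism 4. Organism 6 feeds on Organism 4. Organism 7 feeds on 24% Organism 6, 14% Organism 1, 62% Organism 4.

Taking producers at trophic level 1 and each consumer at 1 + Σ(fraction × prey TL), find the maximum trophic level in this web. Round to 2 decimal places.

3.44

Organism 3: 1 + 1 = 2
Organism 4: 1 + (0.29×1 + 0.4×2 + 0.31×1) = 2.4
Organism 5: 1 + 2.4 = 3.4
Organism 6: 1 + 2.4 = 3.4
Organism 7: 1 + (0.24×3.4 + 0.14×1 + 0.62×2.4) = 3.444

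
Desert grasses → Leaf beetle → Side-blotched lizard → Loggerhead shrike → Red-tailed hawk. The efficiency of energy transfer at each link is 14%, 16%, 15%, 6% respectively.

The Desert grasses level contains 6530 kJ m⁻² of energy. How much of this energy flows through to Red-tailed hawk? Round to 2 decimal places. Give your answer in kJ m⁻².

Leaf beetle: 6530 × 0.14 = 914.2 kJ m⁻²
Side-blotched lizard: 914.2 × 0.16 = 146.272 kJ m⁻²
Loggerhead shrike: 146.272 × 0.15 = 21.9408 kJ m⁻²
Red-tailed hawk: 21.9408 × 0.06 = 1.316448 kJ m⁻²

1.32 kJ m⁻²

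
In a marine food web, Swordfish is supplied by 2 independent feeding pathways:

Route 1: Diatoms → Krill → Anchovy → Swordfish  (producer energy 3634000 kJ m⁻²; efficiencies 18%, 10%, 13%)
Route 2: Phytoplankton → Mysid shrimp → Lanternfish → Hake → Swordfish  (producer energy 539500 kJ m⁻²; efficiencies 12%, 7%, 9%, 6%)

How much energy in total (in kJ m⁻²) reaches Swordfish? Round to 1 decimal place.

8528.0 kJ m⁻²

Route 1: 3634000 × 0.18 × 0.1 × 0.13 = 8503.56 kJ m⁻²
Route 2: 539500 × 0.12 × 0.07 × 0.09 × 0.06 = 24.47172 kJ m⁻²
Total at Swordfish: 8503.56 + 24.47172 = 8528.03172 kJ m⁻²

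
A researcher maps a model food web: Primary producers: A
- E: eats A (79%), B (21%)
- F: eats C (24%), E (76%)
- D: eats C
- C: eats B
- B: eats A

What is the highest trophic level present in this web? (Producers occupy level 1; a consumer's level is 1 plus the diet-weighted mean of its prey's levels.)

B: 1 + 1 = 2
C: 1 + 2 = 3
D: 1 + 3 = 4
E: 1 + (0.79×1 + 0.21×2) = 2.21
F: 1 + (0.24×3 + 0.76×2.21) = 3.3996

4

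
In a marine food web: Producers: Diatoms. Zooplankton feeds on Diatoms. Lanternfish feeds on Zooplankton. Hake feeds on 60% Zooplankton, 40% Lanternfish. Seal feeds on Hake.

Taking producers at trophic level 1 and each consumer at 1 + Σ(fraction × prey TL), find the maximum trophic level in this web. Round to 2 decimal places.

4.40

Zooplankton: 1 + 1 = 2
Lanternfish: 1 + 2 = 3
Hake: 1 + (0.6×2 + 0.4×3) = 3.4
Seal: 1 + 3.4 = 4.4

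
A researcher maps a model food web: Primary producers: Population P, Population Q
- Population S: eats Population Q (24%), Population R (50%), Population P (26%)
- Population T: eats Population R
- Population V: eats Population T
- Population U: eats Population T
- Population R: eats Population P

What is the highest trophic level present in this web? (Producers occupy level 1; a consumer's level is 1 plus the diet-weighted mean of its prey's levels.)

4

Population R: 1 + 1 = 2
Population S: 1 + (0.24×1 + 0.5×2 + 0.26×1) = 2.5
Population T: 1 + 2 = 3
Population U: 1 + 3 = 4
Population V: 1 + 3 = 4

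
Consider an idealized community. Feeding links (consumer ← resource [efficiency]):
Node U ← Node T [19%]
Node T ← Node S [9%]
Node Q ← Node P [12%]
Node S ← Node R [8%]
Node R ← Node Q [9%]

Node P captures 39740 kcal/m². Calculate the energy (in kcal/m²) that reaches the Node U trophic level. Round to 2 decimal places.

0.59 kcal/m²

Node Q: 39740 × 0.12 = 4768.8 kcal/m²
Node R: 4768.8 × 0.09 = 429.192 kcal/m²
Node S: 429.192 × 0.08 = 34.33536 kcal/m²
Node T: 34.33536 × 0.09 = 3.0901824 kcal/m²
Node U: 3.0901824 × 0.19 = 0.587134656 kcal/m²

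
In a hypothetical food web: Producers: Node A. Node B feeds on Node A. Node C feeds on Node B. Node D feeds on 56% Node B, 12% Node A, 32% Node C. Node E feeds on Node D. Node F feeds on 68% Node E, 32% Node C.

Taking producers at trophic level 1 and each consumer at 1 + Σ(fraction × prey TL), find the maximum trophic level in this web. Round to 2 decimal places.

4.82

Node B: 1 + 1 = 2
Node C: 1 + 2 = 3
Node D: 1 + (0.56×2 + 0.12×1 + 0.32×3) = 3.2
Node E: 1 + 3.2 = 4.2
Node F: 1 + (0.68×4.2 + 0.32×3) = 4.816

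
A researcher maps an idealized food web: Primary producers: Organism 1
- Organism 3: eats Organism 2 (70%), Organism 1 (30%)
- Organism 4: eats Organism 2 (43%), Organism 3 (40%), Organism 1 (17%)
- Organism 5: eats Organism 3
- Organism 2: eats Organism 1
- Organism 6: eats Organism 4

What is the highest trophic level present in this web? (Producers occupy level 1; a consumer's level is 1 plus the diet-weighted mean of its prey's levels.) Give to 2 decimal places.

4.11

Organism 2: 1 + 1 = 2
Organism 3: 1 + (0.7×2 + 0.3×1) = 2.7
Organism 4: 1 + (0.43×2 + 0.4×2.7 + 0.17×1) = 3.11
Organism 5: 1 + 2.7 = 3.7
Organism 6: 1 + 3.11 = 4.11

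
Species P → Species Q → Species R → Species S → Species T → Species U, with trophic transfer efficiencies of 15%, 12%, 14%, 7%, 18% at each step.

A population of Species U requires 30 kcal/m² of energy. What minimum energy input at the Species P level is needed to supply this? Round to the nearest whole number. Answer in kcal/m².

944822 kcal/m²

Cumulative transfer efficiency: 0.15 × 0.12 × 0.14 × 0.07 × 0.18 = 0.000031752
Species P energy = 30 / 0.000031752 = 944822 kcal/m²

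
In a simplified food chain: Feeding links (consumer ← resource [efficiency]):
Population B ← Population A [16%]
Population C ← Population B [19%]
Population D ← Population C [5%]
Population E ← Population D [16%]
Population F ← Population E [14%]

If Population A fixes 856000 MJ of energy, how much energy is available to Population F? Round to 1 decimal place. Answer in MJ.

Population B: 856000 × 0.16 = 136960 MJ
Population C: 136960 × 0.19 = 26022.4 MJ
Population D: 26022.4 × 0.05 = 1301.12 MJ
Population E: 1301.12 × 0.16 = 208.1792 MJ
Population F: 208.1792 × 0.14 = 29.145088 MJ

29.1 MJ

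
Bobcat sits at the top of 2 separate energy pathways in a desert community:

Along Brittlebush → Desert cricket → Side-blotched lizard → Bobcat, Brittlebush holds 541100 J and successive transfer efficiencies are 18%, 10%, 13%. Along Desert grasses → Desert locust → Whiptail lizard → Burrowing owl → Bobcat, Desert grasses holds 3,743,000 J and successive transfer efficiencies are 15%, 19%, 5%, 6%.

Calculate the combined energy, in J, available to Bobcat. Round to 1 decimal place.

1586.2 J

Via Brittlebush: 541100 × 0.18 × 0.1 × 0.13 = 1266.174 J
Via Desert grasses: 3743000 × 0.15 × 0.19 × 0.05 × 0.06 = 320.0265 J
Total at Bobcat: 1266.174 + 320.0265 = 1586.2005 J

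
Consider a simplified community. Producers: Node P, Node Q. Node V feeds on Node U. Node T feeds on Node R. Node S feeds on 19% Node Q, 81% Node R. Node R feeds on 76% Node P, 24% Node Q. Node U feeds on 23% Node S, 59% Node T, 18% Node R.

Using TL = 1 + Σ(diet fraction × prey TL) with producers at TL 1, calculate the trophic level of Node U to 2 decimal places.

3.78

Node R: 1 + (0.76×1 + 0.24×1) = 2
Node S: 1 + (0.19×1 + 0.81×2) = 2.81
Node T: 1 + 2 = 3
Node U: 1 + (0.23×2.81 + 0.59×3 + 0.18×2) = 3.7763
Node V: 1 + 3.7763 = 4.7763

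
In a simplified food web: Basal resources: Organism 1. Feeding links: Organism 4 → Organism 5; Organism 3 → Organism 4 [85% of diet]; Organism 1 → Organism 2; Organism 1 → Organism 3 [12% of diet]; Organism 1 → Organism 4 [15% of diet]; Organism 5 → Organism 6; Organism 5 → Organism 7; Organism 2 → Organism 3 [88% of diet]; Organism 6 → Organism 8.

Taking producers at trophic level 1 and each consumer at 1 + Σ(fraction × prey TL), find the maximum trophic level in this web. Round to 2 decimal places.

6.60

Organism 2: 1 + 1 = 2
Organism 3: 1 + (0.12×1 + 0.88×2) = 2.88
Organism 4: 1 + (0.85×2.88 + 0.15×1) = 3.598
Organism 5: 1 + 3.598 = 4.598
Organism 6: 1 + 4.598 = 5.598
Organism 7: 1 + 4.598 = 5.598
Organism 8: 1 + 5.598 = 6.598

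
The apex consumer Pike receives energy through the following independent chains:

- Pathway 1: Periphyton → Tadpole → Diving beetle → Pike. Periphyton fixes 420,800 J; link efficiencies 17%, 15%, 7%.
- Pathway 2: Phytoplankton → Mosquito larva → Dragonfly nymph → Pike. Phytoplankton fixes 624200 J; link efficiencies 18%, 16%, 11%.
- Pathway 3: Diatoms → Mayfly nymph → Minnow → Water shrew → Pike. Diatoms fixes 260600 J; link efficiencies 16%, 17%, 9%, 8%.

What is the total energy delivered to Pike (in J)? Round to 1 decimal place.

Pathway 1: 420800 × 0.17 × 0.15 × 0.07 = 751.128 J
Pathway 2: 624200 × 0.18 × 0.16 × 0.11 = 1977.4656 J
Pathway 3: 260600 × 0.16 × 0.17 × 0.09 × 0.08 = 51.035904 J
Total at Pike: 751.128 + 1977.4656 + 51.035904 = 2779.629504 J

2779.6 J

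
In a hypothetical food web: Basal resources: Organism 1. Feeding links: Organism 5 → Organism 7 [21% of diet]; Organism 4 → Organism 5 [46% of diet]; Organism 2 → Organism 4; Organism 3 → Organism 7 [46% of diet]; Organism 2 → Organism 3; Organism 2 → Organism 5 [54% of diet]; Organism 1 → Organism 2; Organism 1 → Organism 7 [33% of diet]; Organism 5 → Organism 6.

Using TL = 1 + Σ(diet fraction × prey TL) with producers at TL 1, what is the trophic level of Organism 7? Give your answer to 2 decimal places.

Organism 2: 1 + 1 = 2
Organism 3: 1 + 2 = 3
Organism 4: 1 + 2 = 3
Organism 5: 1 + (0.46×3 + 0.54×2) = 3.46
Organism 6: 1 + 3.46 = 4.46
Organism 7: 1 + (0.21×3.46 + 0.33×1 + 0.46×3) = 3.4366

3.44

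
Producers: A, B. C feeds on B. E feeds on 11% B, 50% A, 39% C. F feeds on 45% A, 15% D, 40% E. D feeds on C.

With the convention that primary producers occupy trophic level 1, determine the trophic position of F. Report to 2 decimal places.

C: 1 + 1 = 2
D: 1 + 2 = 3
E: 1 + (0.11×1 + 0.5×1 + 0.39×2) = 2.39
F: 1 + (0.45×1 + 0.15×3 + 0.4×2.39) = 2.856

2.86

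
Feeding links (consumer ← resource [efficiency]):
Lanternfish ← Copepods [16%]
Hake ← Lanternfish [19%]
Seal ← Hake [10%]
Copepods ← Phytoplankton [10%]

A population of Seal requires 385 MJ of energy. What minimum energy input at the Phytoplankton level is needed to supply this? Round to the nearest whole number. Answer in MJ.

Cumulative transfer efficiency: 0.1 × 0.16 × 0.19 × 0.1 = 0.000304
Phytoplankton energy = 385 / 0.000304 = 1266447 MJ

1266447 MJ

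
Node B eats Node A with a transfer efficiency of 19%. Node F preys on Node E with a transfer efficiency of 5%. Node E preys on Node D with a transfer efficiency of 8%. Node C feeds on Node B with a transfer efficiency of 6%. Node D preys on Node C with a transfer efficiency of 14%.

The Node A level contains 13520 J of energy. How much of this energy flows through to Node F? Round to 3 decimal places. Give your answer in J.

Node B: 13520 × 0.19 = 2568.8 J
Node C: 2568.8 × 0.06 = 154.128 J
Node D: 154.128 × 0.14 = 21.57792 J
Node E: 21.57792 × 0.08 = 1.7262336 J
Node F: 1.7262336 × 0.05 = 0.08631168 J

0.086 J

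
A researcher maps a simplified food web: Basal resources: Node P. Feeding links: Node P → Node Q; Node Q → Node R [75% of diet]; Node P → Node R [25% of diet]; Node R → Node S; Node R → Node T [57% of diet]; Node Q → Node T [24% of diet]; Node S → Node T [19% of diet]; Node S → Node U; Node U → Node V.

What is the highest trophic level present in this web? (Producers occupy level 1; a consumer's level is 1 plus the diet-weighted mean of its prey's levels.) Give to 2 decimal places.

5.75

Node Q: 1 + 1 = 2
Node R: 1 + (0.75×2 + 0.25×1) = 2.75
Node S: 1 + 2.75 = 3.75
Node T: 1 + (0.57×2.75 + 0.24×2 + 0.19×3.75) = 3.76
Node U: 1 + 3.75 = 4.75
Node V: 1 + 4.75 = 5.75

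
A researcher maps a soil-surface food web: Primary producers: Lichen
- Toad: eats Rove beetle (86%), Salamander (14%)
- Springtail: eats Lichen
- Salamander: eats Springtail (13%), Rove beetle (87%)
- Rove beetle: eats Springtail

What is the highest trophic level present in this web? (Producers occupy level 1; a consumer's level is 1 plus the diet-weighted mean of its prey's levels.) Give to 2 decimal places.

Springtail: 1 + 1 = 2
Rove beetle: 1 + 2 = 3
Salamander: 1 + (0.13×2 + 0.87×3) = 3.87
Toad: 1 + (0.86×3 + 0.14×3.87) = 4.1218

4.12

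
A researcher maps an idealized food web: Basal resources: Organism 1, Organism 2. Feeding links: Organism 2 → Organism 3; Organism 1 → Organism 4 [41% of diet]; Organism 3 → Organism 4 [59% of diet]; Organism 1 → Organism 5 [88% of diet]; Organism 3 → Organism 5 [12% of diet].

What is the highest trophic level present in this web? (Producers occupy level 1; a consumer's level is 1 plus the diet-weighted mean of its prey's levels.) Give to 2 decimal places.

2.59

Organism 3: 1 + 1 = 2
Organism 4: 1 + (0.41×1 + 0.59×2) = 2.59
Organism 5: 1 + (0.88×1 + 0.12×2) = 2.12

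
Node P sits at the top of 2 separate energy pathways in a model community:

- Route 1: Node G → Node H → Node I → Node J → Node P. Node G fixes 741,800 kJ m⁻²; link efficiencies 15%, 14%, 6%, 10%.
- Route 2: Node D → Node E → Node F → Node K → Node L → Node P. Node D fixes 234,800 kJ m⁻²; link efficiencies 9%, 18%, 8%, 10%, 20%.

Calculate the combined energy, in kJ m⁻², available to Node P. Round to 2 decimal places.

99.55 kJ m⁻²

Route 1: 741800 × 0.15 × 0.14 × 0.06 × 0.1 = 93.4668 kJ m⁻²
Route 2: 234800 × 0.09 × 0.18 × 0.08 × 0.1 × 0.2 = 6.086016 kJ m⁻²
Total at Node P: 93.4668 + 6.086016 = 99.552816 kJ m⁻²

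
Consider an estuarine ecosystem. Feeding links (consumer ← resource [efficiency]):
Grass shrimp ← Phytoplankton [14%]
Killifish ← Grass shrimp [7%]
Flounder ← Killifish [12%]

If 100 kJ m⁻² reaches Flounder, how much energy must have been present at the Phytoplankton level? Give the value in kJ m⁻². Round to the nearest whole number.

Cumulative transfer efficiency: 0.14 × 0.07 × 0.12 = 0.001176
Phytoplankton energy = 100 / 0.001176 = 85034 kJ m⁻²

85034 kJ m⁻²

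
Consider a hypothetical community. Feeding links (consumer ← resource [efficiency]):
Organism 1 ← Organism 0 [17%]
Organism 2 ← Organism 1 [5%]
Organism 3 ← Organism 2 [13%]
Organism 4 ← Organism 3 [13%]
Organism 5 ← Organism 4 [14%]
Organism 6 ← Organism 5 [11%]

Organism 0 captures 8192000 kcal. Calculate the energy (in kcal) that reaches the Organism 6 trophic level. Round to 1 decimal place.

Organism 1: 8192000 × 0.17 = 1392640 kcal
Organism 2: 1392640 × 0.05 = 69632 kcal
Organism 3: 69632 × 0.13 = 9052.16 kcal
Organism 4: 9052.16 × 0.13 = 1176.7808 kcal
Organism 5: 1176.7808 × 0.14 = 164.749312 kcal
Organism 6: 164.749312 × 0.11 = 18.12242432 kcal

18.1 kcal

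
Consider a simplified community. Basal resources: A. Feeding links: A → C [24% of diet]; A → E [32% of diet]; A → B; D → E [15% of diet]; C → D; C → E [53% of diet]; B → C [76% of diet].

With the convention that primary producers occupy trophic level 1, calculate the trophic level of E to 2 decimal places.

B: 1 + 1 = 2
C: 1 + (0.76×2 + 0.24×1) = 2.76
D: 1 + 2.76 = 3.76
E: 1 + (0.53×2.76 + 0.32×1 + 0.15×3.76) = 3.3468

3.35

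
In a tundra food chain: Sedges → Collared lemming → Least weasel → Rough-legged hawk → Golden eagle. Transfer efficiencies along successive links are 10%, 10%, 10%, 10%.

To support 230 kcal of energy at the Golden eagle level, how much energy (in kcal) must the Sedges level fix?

Cumulative transfer efficiency: 0.1 × 0.1 × 0.1 × 0.1 = 0.0001
Sedges energy = 230 / 0.0001 = 2300000 kcal

2300000 kcal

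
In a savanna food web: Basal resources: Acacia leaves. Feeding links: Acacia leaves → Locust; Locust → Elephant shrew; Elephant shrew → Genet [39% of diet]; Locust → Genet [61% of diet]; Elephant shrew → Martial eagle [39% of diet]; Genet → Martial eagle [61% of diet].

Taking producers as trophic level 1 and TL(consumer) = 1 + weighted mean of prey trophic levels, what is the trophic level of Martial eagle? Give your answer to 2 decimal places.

4.24

Locust: 1 + 1 = 2
Elephant shrew: 1 + 2 = 3
Genet: 1 + (0.39×3 + 0.61×2) = 3.39
Martial eagle: 1 + (0.39×3 + 0.61×3.39) = 4.2379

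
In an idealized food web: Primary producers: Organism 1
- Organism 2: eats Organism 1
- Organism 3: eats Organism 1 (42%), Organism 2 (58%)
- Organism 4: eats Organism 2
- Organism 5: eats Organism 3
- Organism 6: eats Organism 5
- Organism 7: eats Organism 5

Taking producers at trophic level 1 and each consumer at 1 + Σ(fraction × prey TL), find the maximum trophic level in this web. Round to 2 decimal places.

Organism 2: 1 + 1 = 2
Organism 3: 1 + (0.42×1 + 0.58×2) = 2.58
Organism 4: 1 + 2 = 3
Organism 5: 1 + 2.58 = 3.58
Organism 6: 1 + 3.58 = 4.58
Organism 7: 1 + 3.58 = 4.58

4.58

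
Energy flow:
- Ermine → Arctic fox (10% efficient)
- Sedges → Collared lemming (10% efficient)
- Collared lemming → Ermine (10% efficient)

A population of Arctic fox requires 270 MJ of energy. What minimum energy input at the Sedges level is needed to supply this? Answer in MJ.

270000 MJ

Cumulative transfer efficiency: 0.1 × 0.1 × 0.1 = 0.001
Sedges energy = 270 / 0.001 = 270000 MJ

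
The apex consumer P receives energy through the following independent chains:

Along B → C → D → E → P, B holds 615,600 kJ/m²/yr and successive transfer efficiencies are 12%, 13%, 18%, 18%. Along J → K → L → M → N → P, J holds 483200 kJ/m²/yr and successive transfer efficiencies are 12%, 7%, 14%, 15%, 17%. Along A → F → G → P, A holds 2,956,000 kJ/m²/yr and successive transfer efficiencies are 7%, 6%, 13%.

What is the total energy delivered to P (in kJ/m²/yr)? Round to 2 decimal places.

Via B: 615600 × 0.12 × 0.13 × 0.18 × 0.18 = 311.148864 kJ/m²/yr
Via J: 483200 × 0.12 × 0.07 × 0.14 × 0.15 × 0.17 = 14.4902016 kJ/m²/yr
Via A: 2956000 × 0.07 × 0.06 × 0.13 = 1613.976 kJ/m²/yr
Total at P: 311.148864 + 14.4902016 + 1613.976 = 1939.6150656 kJ/m²/yr

1939.62 kJ/m²/yr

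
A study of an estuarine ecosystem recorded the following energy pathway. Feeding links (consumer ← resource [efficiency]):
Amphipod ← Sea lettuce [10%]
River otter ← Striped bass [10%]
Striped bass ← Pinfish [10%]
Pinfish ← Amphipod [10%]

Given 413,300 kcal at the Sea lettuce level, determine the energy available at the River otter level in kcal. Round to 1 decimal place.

41.3 kcal

Amphipod: 413300 × 0.1 = 41330 kcal
Pinfish: 41330 × 0.1 = 4133 kcal
Striped bass: 4133 × 0.1 = 413.3 kcal
River otter: 413.3 × 0.1 = 41.33 kcal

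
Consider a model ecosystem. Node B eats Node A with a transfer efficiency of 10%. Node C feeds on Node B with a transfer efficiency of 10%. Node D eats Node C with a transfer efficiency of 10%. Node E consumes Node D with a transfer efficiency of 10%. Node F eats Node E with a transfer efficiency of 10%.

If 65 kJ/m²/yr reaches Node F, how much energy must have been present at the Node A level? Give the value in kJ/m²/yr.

6500000 kJ/m²/yr

Cumulative transfer efficiency: 0.1 × 0.1 × 0.1 × 0.1 × 0.1 = 0.00001
Node A energy = 65 / 0.00001 = 6500000 kJ/m²/yr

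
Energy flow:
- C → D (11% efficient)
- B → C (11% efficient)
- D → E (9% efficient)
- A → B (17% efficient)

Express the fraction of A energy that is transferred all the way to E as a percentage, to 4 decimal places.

0.0185%

Product of link efficiencies: 0.17 × 0.11 × 0.11 × 0.09 = 0.00018513
As a percentage: 0.00018513 × 100 = 0.0185%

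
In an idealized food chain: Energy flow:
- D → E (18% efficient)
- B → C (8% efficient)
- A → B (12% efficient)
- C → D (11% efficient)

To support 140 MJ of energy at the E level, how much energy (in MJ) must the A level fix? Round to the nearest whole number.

Cumulative transfer efficiency: 0.12 × 0.08 × 0.11 × 0.18 = 0.00019008
A energy = 140 / 0.00019008 = 736532 MJ

736532 MJ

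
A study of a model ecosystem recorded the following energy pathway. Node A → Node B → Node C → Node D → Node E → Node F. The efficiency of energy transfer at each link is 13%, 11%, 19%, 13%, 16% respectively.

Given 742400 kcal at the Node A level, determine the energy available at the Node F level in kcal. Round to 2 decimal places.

Node B: 742400 × 0.13 = 96512 kcal
Node C: 96512 × 0.11 = 10616.32 kcal
Node D: 10616.32 × 0.19 = 2017.1008 kcal
Node E: 2017.1008 × 0.13 = 262.223104 kcal
Node F: 262.223104 × 0.16 = 41.95569664 kcal

41.96 kcal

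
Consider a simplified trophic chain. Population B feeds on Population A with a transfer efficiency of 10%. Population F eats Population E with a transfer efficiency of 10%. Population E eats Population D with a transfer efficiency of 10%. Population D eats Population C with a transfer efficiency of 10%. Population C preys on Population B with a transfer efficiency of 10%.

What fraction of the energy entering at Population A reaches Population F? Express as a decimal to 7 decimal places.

0.0000100

Product of link efficiencies: 0.1 × 0.1 × 0.1 × 0.1 × 0.1 = 0.00001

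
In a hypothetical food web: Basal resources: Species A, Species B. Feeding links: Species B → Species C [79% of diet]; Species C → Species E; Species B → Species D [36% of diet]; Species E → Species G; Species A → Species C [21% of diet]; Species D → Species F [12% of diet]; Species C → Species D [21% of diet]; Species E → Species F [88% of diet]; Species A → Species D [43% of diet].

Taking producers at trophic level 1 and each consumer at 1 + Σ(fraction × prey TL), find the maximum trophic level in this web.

Species C: 1 + (0.21×1 + 0.79×1) = 2
Species D: 1 + (0.43×1 + 0.36×1 + 0.21×2) = 2.21
Species E: 1 + 2 = 3
Species F: 1 + (0.88×3 + 0.12×2.21) = 3.9052
Species G: 1 + 3 = 4

4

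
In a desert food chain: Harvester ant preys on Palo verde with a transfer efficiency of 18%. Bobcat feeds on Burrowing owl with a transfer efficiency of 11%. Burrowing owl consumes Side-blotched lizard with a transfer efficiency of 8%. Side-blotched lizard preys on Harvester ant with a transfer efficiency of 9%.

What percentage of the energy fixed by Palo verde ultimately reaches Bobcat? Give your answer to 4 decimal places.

0.0143%

Product of link efficiencies: 0.18 × 0.09 × 0.08 × 0.11 = 0.00014256
As a percentage: 0.00014256 × 100 = 0.0143%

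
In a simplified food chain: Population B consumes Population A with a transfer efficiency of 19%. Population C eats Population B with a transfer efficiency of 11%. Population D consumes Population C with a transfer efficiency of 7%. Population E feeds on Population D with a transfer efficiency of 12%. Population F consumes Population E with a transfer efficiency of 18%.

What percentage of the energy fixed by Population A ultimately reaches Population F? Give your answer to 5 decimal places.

Product of link efficiencies: 0.19 × 0.11 × 0.07 × 0.12 × 0.18 = 0.0000316008
As a percentage: 0.0000316008 × 100 = 0.00316%

0.00316%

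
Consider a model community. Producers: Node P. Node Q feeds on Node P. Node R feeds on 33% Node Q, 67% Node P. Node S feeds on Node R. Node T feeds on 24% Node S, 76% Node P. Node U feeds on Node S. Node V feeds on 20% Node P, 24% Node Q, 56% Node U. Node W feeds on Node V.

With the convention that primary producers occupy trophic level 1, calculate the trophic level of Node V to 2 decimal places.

4.10

Node Q: 1 + 1 = 2
Node R: 1 + (0.33×2 + 0.67×1) = 2.33
Node S: 1 + 2.33 = 3.33
Node T: 1 + (0.24×3.33 + 0.76×1) = 2.5592
Node U: 1 + 3.33 = 4.33
Node V: 1 + (0.2×1 + 0.24×2 + 0.56×4.33) = 4.1048
Node W: 1 + 4.1048 = 5.1048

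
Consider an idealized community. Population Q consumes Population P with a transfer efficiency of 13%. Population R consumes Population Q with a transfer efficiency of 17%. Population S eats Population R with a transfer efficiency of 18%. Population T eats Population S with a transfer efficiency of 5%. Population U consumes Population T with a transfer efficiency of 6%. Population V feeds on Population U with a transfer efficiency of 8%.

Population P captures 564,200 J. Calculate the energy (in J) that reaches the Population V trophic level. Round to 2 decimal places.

0.54 J

Population Q: 564200 × 0.13 = 73346 J
Population R: 73346 × 0.17 = 12468.82 J
Population S: 12468.82 × 0.18 = 2244.3876 J
Population T: 2244.3876 × 0.05 = 112.21938 J
Population U: 112.21938 × 0.06 = 6.7331628 J
Population V: 6.7331628 × 0.08 = 0.538653024 J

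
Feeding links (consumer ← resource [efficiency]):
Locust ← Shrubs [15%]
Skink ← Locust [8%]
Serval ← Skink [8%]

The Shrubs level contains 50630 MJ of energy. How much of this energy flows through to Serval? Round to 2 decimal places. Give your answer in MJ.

48.60 MJ

Locust: 50630 × 0.15 = 7594.5 MJ
Skink: 7594.5 × 0.08 = 607.56 MJ
Serval: 607.56 × 0.08 = 48.6048 MJ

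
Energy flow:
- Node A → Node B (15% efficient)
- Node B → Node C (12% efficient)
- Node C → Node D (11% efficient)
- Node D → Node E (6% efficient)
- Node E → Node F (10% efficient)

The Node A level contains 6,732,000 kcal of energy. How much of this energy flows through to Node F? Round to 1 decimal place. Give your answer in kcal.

80.0 kcal

Node B: 6732000 × 0.15 = 1009800 kcal
Node C: 1009800 × 0.12 = 121176 kcal
Node D: 121176 × 0.11 = 13329.36 kcal
Node E: 13329.36 × 0.06 = 799.7616 kcal
Node F: 799.7616 × 0.1 = 79.97616 kcal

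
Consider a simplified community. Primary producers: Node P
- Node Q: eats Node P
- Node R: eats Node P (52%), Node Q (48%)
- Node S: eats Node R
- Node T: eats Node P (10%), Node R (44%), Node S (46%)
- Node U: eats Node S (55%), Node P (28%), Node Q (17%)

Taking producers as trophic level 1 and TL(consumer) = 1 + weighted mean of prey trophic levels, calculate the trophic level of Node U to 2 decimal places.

Node Q: 1 + 1 = 2
Node R: 1 + (0.52×1 + 0.48×2) = 2.48
Node S: 1 + 2.48 = 3.48
Node T: 1 + (0.1×1 + 0.44×2.48 + 0.46×3.48) = 3.792
Node U: 1 + (0.55×3.48 + 0.28×1 + 0.17×2) = 3.534

3.53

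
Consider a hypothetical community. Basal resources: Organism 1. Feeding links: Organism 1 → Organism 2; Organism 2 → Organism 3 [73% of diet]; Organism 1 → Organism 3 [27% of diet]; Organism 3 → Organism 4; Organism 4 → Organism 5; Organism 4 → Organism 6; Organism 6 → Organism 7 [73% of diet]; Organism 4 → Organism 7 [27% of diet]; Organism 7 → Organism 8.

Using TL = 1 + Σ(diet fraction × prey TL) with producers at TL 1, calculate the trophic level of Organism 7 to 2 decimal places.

Organism 2: 1 + 1 = 2
Organism 3: 1 + (0.73×2 + 0.27×1) = 2.73
Organism 4: 1 + 2.73 = 3.73
Organism 5: 1 + 3.73 = 4.73
Organism 6: 1 + 3.73 = 4.73
Organism 7: 1 + (0.73×4.73 + 0.27×3.73) = 5.46
Organism 8: 1 + 5.46 = 6.46

5.46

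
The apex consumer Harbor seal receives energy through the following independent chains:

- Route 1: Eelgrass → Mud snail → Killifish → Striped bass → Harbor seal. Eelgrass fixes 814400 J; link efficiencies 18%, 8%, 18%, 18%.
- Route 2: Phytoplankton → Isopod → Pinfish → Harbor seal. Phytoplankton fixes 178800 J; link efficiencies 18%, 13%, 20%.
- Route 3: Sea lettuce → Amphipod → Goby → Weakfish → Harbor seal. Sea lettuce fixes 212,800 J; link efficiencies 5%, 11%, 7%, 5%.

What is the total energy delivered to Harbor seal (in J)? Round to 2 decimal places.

Route 1: 814400 × 0.18 × 0.08 × 0.18 × 0.18 = 379.966464 J
Route 2: 178800 × 0.18 × 0.13 × 0.2 = 836.784 J
Route 3: 212800 × 0.05 × 0.11 × 0.07 × 0.05 = 4.0964 J
Total at Harbor seal: 379.966464 + 836.784 + 4.0964 = 1220.846864 J

1220.85 J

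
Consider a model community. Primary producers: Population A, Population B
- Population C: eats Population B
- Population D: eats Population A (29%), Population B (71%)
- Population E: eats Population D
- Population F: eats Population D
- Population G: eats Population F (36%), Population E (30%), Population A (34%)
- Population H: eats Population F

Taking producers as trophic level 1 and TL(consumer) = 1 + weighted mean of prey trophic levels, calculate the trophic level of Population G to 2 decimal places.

3.32

Population C: 1 + 1 = 2
Population D: 1 + (0.29×1 + 0.71×1) = 2
Population E: 1 + 2 = 3
Population F: 1 + 2 = 3
Population G: 1 + (0.36×3 + 0.3×3 + 0.34×1) = 3.32
Population H: 1 + 3 = 4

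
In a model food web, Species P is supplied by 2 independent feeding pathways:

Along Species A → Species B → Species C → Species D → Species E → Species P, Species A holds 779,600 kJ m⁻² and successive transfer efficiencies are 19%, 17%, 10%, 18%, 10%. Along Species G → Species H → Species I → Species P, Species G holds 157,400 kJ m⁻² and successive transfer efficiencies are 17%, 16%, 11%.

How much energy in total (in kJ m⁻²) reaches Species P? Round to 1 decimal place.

516.3 kJ m⁻²

Via Species A: 779600 × 0.19 × 0.17 × 0.1 × 0.18 × 0.1 = 45.325944 kJ m⁻²
Via Species G: 157400 × 0.17 × 0.16 × 0.11 = 470.9408 kJ m⁻²
Total at Species P: 45.325944 + 470.9408 = 516.266744 kJ m⁻²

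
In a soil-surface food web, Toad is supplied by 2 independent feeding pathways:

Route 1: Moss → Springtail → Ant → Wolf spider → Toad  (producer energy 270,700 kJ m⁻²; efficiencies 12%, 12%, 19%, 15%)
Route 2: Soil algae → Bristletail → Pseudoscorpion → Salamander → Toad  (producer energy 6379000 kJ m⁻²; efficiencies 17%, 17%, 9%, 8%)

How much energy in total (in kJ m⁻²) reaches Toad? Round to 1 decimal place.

1438.4 kJ m⁻²

Route 1: 270700 × 0.12 × 0.12 × 0.19 × 0.15 = 111.09528 kJ m⁻²
Route 2: 6379000 × 0.17 × 0.17 × 0.09 × 0.08 = 1327.34232 kJ m⁻²
Total at Toad: 111.09528 + 1327.34232 = 1438.4376 kJ m⁻²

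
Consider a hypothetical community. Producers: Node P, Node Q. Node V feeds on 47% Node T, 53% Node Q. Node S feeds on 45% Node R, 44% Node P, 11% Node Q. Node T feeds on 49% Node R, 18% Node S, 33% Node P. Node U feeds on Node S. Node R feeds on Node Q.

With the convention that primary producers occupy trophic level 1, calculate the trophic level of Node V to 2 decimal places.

Node R: 1 + 1 = 2
Node S: 1 + (0.45×2 + 0.44×1 + 0.11×1) = 2.45
Node T: 1 + (0.49×2 + 0.18×2.45 + 0.33×1) = 2.751
Node U: 1 + 2.45 = 3.45
Node V: 1 + (0.47×2.751 + 0.53×1) = 2.82297

2.82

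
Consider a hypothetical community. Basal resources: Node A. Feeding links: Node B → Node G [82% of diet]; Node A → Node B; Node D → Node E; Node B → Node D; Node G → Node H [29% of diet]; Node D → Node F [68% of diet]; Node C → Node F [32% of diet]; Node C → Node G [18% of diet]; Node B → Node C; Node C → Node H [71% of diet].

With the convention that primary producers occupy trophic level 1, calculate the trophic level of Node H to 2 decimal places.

4.05

Node B: 1 + 1 = 2
Node C: 1 + 2 = 3
Node D: 1 + 2 = 3
Node E: 1 + 3 = 4
Node F: 1 + (0.68×3 + 0.32×3) = 4
Node G: 1 + (0.18×3 + 0.82×2) = 3.18
Node H: 1 + (0.29×3.18 + 0.71×3) = 4.0522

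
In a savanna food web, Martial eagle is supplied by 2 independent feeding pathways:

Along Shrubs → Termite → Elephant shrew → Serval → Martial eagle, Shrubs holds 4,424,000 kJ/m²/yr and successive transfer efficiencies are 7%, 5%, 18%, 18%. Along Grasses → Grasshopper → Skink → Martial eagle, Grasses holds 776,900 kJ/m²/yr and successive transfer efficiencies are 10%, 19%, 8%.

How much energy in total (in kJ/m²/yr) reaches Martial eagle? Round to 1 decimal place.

Via Shrubs: 4424000 × 0.07 × 0.05 × 0.18 × 0.18 = 501.6816 kJ/m²/yr
Via Grasses: 776900 × 0.1 × 0.19 × 0.08 = 1180.888 kJ/m²/yr
Total at Martial eagle: 501.6816 + 1180.888 = 1682.5696 kJ/m²/yr

1682.6 kJ/m²/yr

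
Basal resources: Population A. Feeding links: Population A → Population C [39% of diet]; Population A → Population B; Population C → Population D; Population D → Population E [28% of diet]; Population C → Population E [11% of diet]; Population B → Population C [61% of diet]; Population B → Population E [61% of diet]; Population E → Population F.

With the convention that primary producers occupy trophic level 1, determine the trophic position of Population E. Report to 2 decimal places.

3.52

Population B: 1 + 1 = 2
Population C: 1 + (0.61×2 + 0.39×1) = 2.61
Population D: 1 + 2.61 = 3.61
Population E: 1 + (0.28×3.61 + 0.61×2 + 0.11×2.61) = 3.5179
Population F: 1 + 3.5179 = 4.5179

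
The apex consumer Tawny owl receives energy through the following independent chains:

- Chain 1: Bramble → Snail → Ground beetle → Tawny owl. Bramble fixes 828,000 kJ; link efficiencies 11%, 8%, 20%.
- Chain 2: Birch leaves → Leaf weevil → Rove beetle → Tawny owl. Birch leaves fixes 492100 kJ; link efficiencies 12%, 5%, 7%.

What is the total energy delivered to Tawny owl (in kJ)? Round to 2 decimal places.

1663.96 kJ

Chain 1: 828000 × 0.11 × 0.08 × 0.2 = 1457.28 kJ
Chain 2: 492100 × 0.12 × 0.05 × 0.07 = 206.682 kJ
Total at Tawny owl: 1457.28 + 206.682 = 1663.962 kJ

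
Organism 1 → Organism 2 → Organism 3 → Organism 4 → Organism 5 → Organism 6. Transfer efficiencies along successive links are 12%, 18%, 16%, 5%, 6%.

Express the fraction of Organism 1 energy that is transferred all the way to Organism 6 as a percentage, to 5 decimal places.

0.00104%

Product of link efficiencies: 0.12 × 0.18 × 0.16 × 0.05 × 0.06 = 0.000010368
As a percentage: 0.000010368 × 100 = 0.00104%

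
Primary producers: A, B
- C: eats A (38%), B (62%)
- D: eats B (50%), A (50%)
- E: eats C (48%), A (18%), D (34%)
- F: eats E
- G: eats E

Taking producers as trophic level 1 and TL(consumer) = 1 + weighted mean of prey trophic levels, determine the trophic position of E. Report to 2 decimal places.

C: 1 + (0.38×1 + 0.62×1) = 2
D: 1 + (0.5×1 + 0.5×1) = 2
E: 1 + (0.48×2 + 0.18×1 + 0.34×2) = 2.82
F: 1 + 2.82 = 3.82
G: 1 + 2.82 = 3.82

2.82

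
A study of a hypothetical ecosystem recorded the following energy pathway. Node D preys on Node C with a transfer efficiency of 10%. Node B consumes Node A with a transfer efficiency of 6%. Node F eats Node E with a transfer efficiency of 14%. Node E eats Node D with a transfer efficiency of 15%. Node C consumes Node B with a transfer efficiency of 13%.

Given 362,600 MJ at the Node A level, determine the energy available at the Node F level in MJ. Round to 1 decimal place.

5.9 MJ

Node B: 362600 × 0.06 = 21756 MJ
Node C: 21756 × 0.13 = 2828.28 MJ
Node D: 2828.28 × 0.1 = 282.828 MJ
Node E: 282.828 × 0.15 = 42.4242 MJ
Node F: 42.4242 × 0.14 = 5.939388 MJ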